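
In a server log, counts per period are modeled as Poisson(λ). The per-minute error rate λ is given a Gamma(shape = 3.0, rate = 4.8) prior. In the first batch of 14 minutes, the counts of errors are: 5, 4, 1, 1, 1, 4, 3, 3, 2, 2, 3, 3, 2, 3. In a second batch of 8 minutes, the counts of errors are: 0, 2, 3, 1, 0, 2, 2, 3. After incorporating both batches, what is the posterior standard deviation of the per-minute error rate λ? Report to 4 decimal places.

With a Gamma(shape α, rate β) prior, the Poisson likelihood is conjugate: the posterior is Gamma(α + ΣXᵢ, β + n).
Batch 1: sum of counts S = 37 over n = 14 minutes.
After batch 1: Gamma(α+S, β+n) = Gamma(3.0+37, 4.8+14) = Gamma(40.0, 18.8).
Batch 2: sum of counts S = 13 over n = 8 minutes.
After batch 2: Gamma(α+S, β+n) = Gamma(40.0+13, 18.8+8) = Gamma(53.0, 26.8).
SD = √α/β = √53.0/26.8 = 0.2716.

0.2716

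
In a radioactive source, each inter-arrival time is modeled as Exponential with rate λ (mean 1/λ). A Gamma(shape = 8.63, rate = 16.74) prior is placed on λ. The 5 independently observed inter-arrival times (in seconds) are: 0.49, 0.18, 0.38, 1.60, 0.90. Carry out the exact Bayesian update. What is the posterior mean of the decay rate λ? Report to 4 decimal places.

With a Gamma(shape α, rate β) prior on the exponential rate λ, the posterior after n observations with total T = Σxᵢ is Gamma(α+n, β+T).
Sum of observations T = 3.55 seconds; n = 5.
Posterior: Gamma(8.63+5, 16.74+3.55) = Gamma(13.63, 20.29).
Posterior mean of λ = α/β = 13.63/20.29 = 0.6718.

0.6718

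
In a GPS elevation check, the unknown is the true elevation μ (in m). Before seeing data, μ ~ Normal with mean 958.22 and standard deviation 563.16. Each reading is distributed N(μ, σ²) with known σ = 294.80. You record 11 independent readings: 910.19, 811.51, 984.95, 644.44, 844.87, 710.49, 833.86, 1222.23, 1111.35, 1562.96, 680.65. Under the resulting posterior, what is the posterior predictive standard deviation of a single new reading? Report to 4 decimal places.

For Normal data with known variance σ², a Normal(μ₀, σ₀²) prior on μ is conjugate. Posterior precision = 1/σ₀² + n/σ²; posterior mean is the precision-weighted average of μ₀ and x̄.
σ₀² = 563.16² = 317149.1856, σ² = 294.80² = 86907.04; σ² + n·σ₀² = 86907.04 + 11·317149.1856 = 3575548.0816.
Posterior precision = 1/σ₀² + n/σ² = 1/317149.1856 + 11/86907.04 = (σ² + n·σ₀²)/(σ₀²σ²) = 3575548.0816/(317149.1856·86907.04); posterior variance σₙ² = σ₀²σ²/(σ² + n·σ₀²) = 317149.1856·86907.04/3575548.0816 = 7708.607556.
Predictive variance for one new observation = σₙ² + σ² = 317149.1856·86907.04/3575548.0816 + 86907.04 = σ²·(σ₀² + 3575548.0816)/3575548.0816 = 86907.04·3892697.2672/3575548.0816 = 94615.647556; SD = √(86907.04·3892697.2672/3575548.0816) = 307.5966.

307.5966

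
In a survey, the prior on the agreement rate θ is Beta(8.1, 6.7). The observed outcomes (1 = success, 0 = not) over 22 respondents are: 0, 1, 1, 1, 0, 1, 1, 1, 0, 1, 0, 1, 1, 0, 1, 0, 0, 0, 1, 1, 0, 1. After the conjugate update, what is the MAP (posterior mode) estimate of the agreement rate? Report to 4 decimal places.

The Beta prior is conjugate to a Binomial/Bernoulli likelihood; the update adds successes to α and failures to β.
Posterior: Beta(α+k, β+n−k) = Beta(8.1+13, 6.7+9) = Beta(21.1, 15.7).
Mode of Beta(a,b) for a,b>1 is (a−1)/(a+b−2) = 20.1/34.8 = 0.5776.

0.5776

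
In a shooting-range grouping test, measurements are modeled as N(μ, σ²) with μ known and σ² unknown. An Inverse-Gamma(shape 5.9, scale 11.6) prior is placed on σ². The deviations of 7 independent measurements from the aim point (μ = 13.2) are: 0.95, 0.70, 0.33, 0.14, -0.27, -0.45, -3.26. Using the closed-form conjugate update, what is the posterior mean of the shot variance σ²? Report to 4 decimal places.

2.1205

With known mean μ and an Inverse-Gamma(α, β) prior on σ², the Normal likelihood is conjugate: posterior is Inv-Gamma(α + n/2, β + Σ(xᵢ−μ)²/2).
Σ(xᵢ−μ)² = (0.95)² + (0.70)² + (0.33)² + (0.14)² + (-0.27)² + (-0.45)² + (-3.26)² = 12.4240.
Posterior: Inv-Gamma(5.9 + 7/2, 11.6 + 12.4240/2) = Inv-Gamma(9.40, 17.81200).
E[σ²|data] = β/(α−1) = 17.81200/8.40 = 2.1205.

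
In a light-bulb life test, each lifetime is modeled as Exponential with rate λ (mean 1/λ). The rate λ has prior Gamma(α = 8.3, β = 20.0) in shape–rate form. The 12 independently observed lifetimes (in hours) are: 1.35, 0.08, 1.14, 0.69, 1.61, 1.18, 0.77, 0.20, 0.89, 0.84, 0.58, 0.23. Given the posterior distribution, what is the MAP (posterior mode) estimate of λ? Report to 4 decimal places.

With a Gamma(shape α, rate β) prior on the exponential rate λ, the posterior after n observations with total T = Σxᵢ is Gamma(α+n, β+T).
Sum of observations T = 9.56 hours; n = 12.
Posterior: Gamma(8.3+12, 20.0+9.56) = Gamma(20.3, 29.56).
Mode = (α−1)/β = 0.6529.

0.6529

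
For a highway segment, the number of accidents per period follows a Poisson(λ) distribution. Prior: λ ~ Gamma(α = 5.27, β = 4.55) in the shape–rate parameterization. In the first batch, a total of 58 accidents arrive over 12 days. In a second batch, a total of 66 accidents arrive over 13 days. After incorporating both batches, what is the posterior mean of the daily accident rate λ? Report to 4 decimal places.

With a Gamma(shape α, rate β) prior, the Poisson likelihood is conjugate: the posterior is Gamma(α + ΣXᵢ, β + n).
After batch 1: Gamma(α+S, β+n) = Gamma(5.27+58, 4.55+12) = Gamma(63.27, 16.55).
After batch 2: Gamma(α+S, β+n) = Gamma(63.27+66, 16.55+13) = Gamma(129.27, 29.55).
Posterior mean = α/β = 129.27/29.55 = 4.3746.

4.3746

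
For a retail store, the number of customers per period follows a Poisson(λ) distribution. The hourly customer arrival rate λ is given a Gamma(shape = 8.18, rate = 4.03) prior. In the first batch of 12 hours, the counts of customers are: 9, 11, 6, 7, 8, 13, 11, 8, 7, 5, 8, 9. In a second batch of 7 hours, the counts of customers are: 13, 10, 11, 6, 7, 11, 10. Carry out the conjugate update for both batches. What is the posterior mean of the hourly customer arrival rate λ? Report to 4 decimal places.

With a Gamma(shape α, rate β) prior, the Poisson likelihood is conjugate: the posterior is Gamma(α + ΣXᵢ, β + n).
Batch 1: sum of counts S = 102 over n = 12 hours.
After batch 1: Gamma(α+S, β+n) = Gamma(8.18+102, 4.03+12) = Gamma(110.18, 16.03).
Batch 2: sum of counts S = 68 over n = 7 hours.
After batch 2: Gamma(α+S, β+n) = Gamma(110.18+68, 16.03+7) = Gamma(178.18, 23.03).
Posterior mean = α/β = 178.18/23.03 = 7.7369.

7.7369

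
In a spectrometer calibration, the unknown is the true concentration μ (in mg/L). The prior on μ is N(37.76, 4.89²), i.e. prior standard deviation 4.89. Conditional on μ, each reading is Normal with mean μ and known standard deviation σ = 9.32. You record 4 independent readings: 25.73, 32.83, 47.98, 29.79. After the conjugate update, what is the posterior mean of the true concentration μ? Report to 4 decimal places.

35.8327

For Normal data with known variance σ², a Normal(μ₀, σ₀²) prior on μ is conjugate. Posterior precision = 1/σ₀² + n/σ²; posterior mean is the precision-weighted average of μ₀ and x̄.
Σxᵢ = 25.73 + 32.83 + 47.98 + 29.79 = 136.33, so n·x̄ = 136.33.
σ₀² = 4.89² = 23.9121, σ² = 9.32² = 86.8624; σ² + n·σ₀² = 86.8624 + 4·23.9121 = 182.5108.
Posterior mean = (μ₀/σ₀² + n·x̄/σ²)/(1/σ₀² + n/σ²) = (σ²·μ₀ + σ₀²·n·x̄)/(σ² + n·σ₀²) = (86.8624·37.76 + 23.9121·136.33)/182.5108 = 6539.860817/182.5108 = 35.8327.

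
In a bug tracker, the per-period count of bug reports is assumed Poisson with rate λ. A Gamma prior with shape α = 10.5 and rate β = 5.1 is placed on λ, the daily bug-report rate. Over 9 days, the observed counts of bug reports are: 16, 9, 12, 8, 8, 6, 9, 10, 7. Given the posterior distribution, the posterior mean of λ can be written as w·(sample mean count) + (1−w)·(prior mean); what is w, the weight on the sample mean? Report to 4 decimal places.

0.6383

With a Gamma(shape α, rate β) prior, the Poisson likelihood is conjugate: the posterior is Gamma(α + ΣXᵢ, β + n).
Posterior mean = (α₀+S)/(β₀+n) = [n/(β₀+n)]·(S/n) + [β₀/(β₀+n)]·(α₀/β₀), so only n and β₀ enter the weight.
Weight on data w = n/(β₀+n) = 9/(5.1+9) = 9/14.1 = 0.6383.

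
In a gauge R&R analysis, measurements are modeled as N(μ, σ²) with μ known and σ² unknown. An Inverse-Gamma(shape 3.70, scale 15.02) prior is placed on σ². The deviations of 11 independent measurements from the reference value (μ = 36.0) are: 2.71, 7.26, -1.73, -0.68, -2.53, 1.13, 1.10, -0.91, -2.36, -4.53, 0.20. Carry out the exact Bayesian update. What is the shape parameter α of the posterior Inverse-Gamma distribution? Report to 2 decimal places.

9.20

With known mean μ and an Inverse-Gamma(α, β) prior on σ², the Normal likelihood is conjugate: posterior is Inv-Gamma(α + n/2, β + Σ(xᵢ−μ)²/2).
Σ(xᵢ−μ)² = (2.71)² + (7.26)² + (-1.73)² + (-0.68)² + (-2.53)² + (1.13)² + (1.10)² + (-0.91)² + (-2.36)² + (-4.53)² + (0.20)² = 99.3534.
Posterior: Inv-Gamma(3.70 + 11/2, 15.02 + 99.3534/2) = Inv-Gamma(9.20, 64.69670).
Posterior α = 9.20.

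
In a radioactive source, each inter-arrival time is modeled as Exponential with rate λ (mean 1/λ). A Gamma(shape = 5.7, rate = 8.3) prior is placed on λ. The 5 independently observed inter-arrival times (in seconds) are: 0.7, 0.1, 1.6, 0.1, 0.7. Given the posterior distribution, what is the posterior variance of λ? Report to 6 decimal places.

0.080907

With a Gamma(shape α, rate β) prior on the exponential rate λ, the posterior after n observations with total T = Σxᵢ is Gamma(α+n, β+T).
Sum of observations T = 3.2 seconds; n = 5.
Posterior: Gamma(5.7+5, 8.3+3.2) = Gamma(10.7, 11.5).
Var = α/β² = 0.080907.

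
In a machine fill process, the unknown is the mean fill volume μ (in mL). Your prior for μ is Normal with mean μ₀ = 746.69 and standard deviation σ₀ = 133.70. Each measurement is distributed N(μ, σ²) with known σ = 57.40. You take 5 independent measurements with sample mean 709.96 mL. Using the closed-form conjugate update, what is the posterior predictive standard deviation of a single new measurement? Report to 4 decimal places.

For Normal data with known variance σ², a Normal(μ₀, σ₀²) prior on μ is conjugate. Posterior precision = 1/σ₀² + n/σ²; posterior mean is the precision-weighted average of μ₀ and x̄.
σ₀² = 133.70² = 17875.69, σ² = 57.40² = 3294.76; σ² + n·σ₀² = 3294.76 + 5·17875.69 = 92673.21.
Posterior precision = 1/σ₀² + n/σ² = 1/17875.69 + 5/3294.76 = (σ² + n·σ₀²)/(σ₀²σ²) = 92673.21/(17875.69·3294.76); posterior variance σₙ² = σ₀²σ²/(σ² + n·σ₀²) = 17875.69·3294.76/92673.21 = 635.524640.
Predictive variance for one new observation = σₙ² + σ² = 17875.69·3294.76/92673.21 + 3294.76 = σ²·(σ₀² + 92673.21)/92673.21 = 3294.76·110548.9/92673.21 = 3930.284640; SD = √(3294.76·110548.9/92673.21) = 62.6920.

62.6920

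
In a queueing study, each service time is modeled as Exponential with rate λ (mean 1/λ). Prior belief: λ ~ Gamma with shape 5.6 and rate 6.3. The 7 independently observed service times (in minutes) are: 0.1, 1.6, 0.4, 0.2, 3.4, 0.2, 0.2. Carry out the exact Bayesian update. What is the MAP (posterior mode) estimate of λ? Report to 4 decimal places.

With a Gamma(shape α, rate β) prior on the exponential rate λ, the posterior after n observations with total T = Σxᵢ is Gamma(α+n, β+T).
Sum of observations T = 6.1 minutes; n = 7.
Posterior: Gamma(5.6+7, 6.3+6.1) = Gamma(12.6, 12.4).
Mode = (α−1)/β = 0.9355.

0.9355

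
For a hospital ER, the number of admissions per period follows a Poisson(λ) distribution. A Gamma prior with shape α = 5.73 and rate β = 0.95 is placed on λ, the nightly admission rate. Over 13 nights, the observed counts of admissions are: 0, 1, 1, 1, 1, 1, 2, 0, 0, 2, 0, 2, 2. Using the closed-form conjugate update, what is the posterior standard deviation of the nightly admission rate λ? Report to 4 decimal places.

0.3102

With a Gamma(shape α, rate β) prior, the Poisson likelihood is conjugate: the posterior is Gamma(α + ΣXᵢ, β + n).
Sum of counts S = 13 over n = 13 nights.
Posterior: Gamma(α+S, β+n) = Gamma(5.73+13, 0.95+13) = Gamma(18.73, 13.95).
SD = √α/β = √18.73/13.95 = 0.3102.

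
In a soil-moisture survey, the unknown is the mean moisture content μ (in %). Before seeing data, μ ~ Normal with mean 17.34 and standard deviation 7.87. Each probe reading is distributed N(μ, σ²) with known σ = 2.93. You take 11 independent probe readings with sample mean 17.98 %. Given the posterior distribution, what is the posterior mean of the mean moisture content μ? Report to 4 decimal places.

For Normal data with known variance σ², a Normal(μ₀, σ₀²) prior on μ is conjugate. Posterior precision = 1/σ₀² + n/σ²; posterior mean is the precision-weighted average of μ₀ and x̄.
n·x̄ = 11·17.98 = 197.78.
σ₀² = 7.87² = 61.9369, σ² = 2.93² = 8.5849; σ² + n·σ₀² = 8.5849 + 11·61.9369 = 689.8908.
Posterior mean = (μ₀/σ₀² + n·x̄/σ²)/(1/σ₀² + n/σ²) = (σ²·μ₀ + σ₀²·n·x̄)/(σ² + n·σ₀²) = (8.5849·17.34 + 61.9369·197.78)/689.8908 = 12398.742248/689.8908 = 17.9720.

17.9720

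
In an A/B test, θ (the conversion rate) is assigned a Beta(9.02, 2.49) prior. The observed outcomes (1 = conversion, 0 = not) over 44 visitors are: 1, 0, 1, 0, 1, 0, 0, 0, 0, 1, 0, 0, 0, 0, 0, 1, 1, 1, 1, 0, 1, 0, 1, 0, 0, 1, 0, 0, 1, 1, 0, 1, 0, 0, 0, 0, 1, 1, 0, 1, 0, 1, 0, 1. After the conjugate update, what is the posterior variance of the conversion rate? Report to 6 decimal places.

0.004424

The Beta prior is conjugate to a Binomial/Bernoulli likelihood; the update adds successes to α and failures to β.
Posterior: Beta(α+k, β+n−k) = Beta(9.02+19, 2.49+25) = Beta(28.02, 27.49).
Var = αβ/((α+β)²(α+β+1)) = 28.02·27.49/(55.51²·56.51) = 0.004424.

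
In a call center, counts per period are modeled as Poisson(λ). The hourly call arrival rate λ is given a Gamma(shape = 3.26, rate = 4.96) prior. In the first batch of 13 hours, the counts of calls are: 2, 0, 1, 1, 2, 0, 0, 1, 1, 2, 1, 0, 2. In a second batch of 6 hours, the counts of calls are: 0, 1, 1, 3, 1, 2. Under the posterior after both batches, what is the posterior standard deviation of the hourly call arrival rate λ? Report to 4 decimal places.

With a Gamma(shape α, rate β) prior, the Poisson likelihood is conjugate: the posterior is Gamma(α + ΣXᵢ, β + n).
Batch 1: sum of counts S = 13 over n = 13 hours.
After batch 1: Gamma(α+S, β+n) = Gamma(3.26+13, 4.96+13) = Gamma(16.26, 17.96).
Batch 2: sum of counts S = 8 over n = 6 hours.
After batch 2: Gamma(α+S, β+n) = Gamma(16.26+8, 17.96+6) = Gamma(24.26, 23.96).
SD = √α/β = √24.26/23.96 = 0.2056.

0.2056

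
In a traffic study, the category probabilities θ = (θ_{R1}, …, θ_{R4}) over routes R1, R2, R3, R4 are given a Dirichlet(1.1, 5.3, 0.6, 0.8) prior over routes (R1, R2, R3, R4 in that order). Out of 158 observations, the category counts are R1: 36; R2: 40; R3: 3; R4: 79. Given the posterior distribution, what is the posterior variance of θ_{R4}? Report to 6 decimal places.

0.001497

The Dirichlet prior is conjugate to the Multinomial likelihood: each posterior αⱼ = prior αⱼ + observed count nⱼ.
Posterior concentration: (37.1, 45.3, 3.6, 79.8), total = 165.8.
Var[θ_j] = α_j(Σα−α_j)/((Σα)²(Σα+1)) = 79.8·86.0/(165.8²·166.8) = 0.001497.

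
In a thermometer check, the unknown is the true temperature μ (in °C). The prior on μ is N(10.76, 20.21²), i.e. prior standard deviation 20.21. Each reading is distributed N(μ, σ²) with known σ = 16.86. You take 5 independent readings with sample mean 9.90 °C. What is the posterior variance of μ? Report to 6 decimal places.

49.905502

For Normal data with known variance σ², a Normal(μ₀, σ₀²) prior on μ is conjugate. Posterior precision = 1/σ₀² + n/σ²; posterior mean is the precision-weighted average of μ₀ and x̄.
σ₀² = 20.21² = 408.4441, σ² = 16.86² = 284.2596; σ² + n·σ₀² = 284.2596 + 5·408.4441 = 2326.4801.
Posterior precision = 1/σ₀² + n/σ² = 1/408.4441 + 5/284.2596 = (σ² + n·σ₀²)/(σ₀²σ²) = 2326.4801/(408.4441·284.2596); posterior variance σₙ² = σ₀²σ²/(σ² + n·σ₀²) = 408.4441·284.2596/2326.4801 = 49.905502.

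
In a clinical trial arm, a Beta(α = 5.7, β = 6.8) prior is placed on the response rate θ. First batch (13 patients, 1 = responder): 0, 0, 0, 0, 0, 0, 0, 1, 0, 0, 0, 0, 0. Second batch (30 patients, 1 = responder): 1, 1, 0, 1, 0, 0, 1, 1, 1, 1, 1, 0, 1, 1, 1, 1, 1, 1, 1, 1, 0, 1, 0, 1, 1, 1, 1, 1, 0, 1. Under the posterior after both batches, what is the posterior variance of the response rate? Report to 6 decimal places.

0.004403

The Beta prior is conjugate to a Binomial/Bernoulli likelihood; the update adds successes to α and failures to β.
After batch 1: Beta(5.7+1, 6.8+12) = Beta(6.7, 18.8).
After batch 2: Beta(6.7+23, 18.8+7) = Beta(29.7, 25.8).
Var = αβ/((α+β)²(α+β+1)) = 29.7·25.8/(55.5²·56.5) = 0.004403.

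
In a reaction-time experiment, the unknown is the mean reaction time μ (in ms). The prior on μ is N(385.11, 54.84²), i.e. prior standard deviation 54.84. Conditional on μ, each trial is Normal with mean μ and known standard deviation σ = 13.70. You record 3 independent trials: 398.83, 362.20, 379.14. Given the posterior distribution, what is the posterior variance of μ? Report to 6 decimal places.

61.288355

For Normal data with known variance σ², a Normal(μ₀, σ₀²) prior on μ is conjugate. Posterior precision = 1/σ₀² + n/σ²; posterior mean is the precision-weighted average of μ₀ and x̄.
σ₀² = 54.84² = 3007.4256, σ² = 13.70² = 187.69; σ² + n·σ₀² = 187.69 + 3·3007.4256 = 9209.9668.
Posterior precision = 1/σ₀² + n/σ² = 1/3007.4256 + 3/187.69 = (σ² + n·σ₀²)/(σ₀²σ²) = 9209.9668/(3007.4256·187.69); posterior variance σₙ² = σ₀²σ²/(σ² + n·σ₀²) = 3007.4256·187.69/9209.9668 = 61.288355.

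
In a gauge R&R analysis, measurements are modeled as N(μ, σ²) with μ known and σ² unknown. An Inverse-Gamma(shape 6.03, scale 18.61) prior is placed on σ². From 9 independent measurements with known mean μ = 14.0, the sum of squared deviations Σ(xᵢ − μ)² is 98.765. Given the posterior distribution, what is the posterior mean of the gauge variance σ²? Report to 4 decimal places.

7.1346

With known mean μ and an Inverse-Gamma(α, β) prior on σ², the Normal likelihood is conjugate: posterior is Inv-Gamma(α + n/2, β + Σ(xᵢ−μ)²/2).
Posterior: Inv-Gamma(6.03 + 9/2, 18.61 + 98.765/2) = Inv-Gamma(10.53, 67.9925).
E[σ²|data] = β/(α−1) = 67.9925/9.53 = 7.1346.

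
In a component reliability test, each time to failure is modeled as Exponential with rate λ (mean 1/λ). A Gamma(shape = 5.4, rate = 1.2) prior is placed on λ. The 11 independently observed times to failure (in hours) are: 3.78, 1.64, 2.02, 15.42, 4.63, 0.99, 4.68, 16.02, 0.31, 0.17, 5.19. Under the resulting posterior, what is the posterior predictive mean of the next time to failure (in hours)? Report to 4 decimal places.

With a Gamma(shape α, rate β) prior on the exponential rate λ, the posterior after n observations with total T = Σxᵢ is Gamma(α+n, β+T).
Sum of observations T = 54.85 hours; n = 11.
Posterior: Gamma(5.4+11, 1.2+54.85) = Gamma(16.4, 56.05).
The predictive distribution for the next observation is Lomax; its mean is β/(α−1) = 56.05/15.4 = 3.6396.

3.6396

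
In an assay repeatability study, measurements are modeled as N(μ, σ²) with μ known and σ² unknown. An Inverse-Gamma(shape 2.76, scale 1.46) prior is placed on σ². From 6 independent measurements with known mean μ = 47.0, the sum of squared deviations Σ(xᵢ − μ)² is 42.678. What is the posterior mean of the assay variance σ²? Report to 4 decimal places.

4.7897

With known mean μ and an Inverse-Gamma(α, β) prior on σ², the Normal likelihood is conjugate: posterior is Inv-Gamma(α + n/2, β + Σ(xᵢ−μ)²/2).
Posterior: Inv-Gamma(2.76 + 6/2, 1.46 + 42.678/2) = Inv-Gamma(5.76, 22.7990).
E[σ²|data] = β/(α−1) = 22.7990/4.76 = 4.7897.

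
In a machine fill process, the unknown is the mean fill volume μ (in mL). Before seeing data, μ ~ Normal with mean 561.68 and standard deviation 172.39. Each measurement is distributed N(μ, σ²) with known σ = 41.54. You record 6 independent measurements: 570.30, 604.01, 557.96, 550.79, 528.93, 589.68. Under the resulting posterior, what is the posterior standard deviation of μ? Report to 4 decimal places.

16.8772

For Normal data with known variance σ², a Normal(μ₀, σ₀²) prior on μ is conjugate. Posterior precision = 1/σ₀² + n/σ²; posterior mean is the precision-weighted average of μ₀ and x̄.
σ₀² = 172.39² = 29718.3121, σ² = 41.54² = 1725.5716; σ² + n·σ₀² = 1725.5716 + 6·29718.3121 = 180035.4442.
Posterior precision = 1/σ₀² + n/σ² = 1/29718.3121 + 6/1725.5716 = (σ² + n·σ₀²)/(σ₀²σ²) = 180035.4442/(29718.3121·1725.5716); posterior variance σₙ² = σ₀²σ²/(σ² + n·σ₀²) = 29718.3121·1725.5716/180035.4442 = 284.838775.
Posterior SD = √σₙ² = √(29718.3121·1725.5716/180035.4442) = 16.8772.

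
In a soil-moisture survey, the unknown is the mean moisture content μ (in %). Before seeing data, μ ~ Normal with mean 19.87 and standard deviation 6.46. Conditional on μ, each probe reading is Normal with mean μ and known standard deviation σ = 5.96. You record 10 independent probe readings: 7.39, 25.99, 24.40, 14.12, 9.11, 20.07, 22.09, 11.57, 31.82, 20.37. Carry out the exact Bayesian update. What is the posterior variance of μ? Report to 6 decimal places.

3.273521

For Normal data with known variance σ², a Normal(μ₀, σ₀²) prior on μ is conjugate. Posterior precision = 1/σ₀² + n/σ²; posterior mean is the precision-weighted average of μ₀ and x̄.
σ₀² = 6.46² = 41.7316, σ² = 5.96² = 35.5216; σ² + n·σ₀² = 35.5216 + 10·41.7316 = 452.8376.
Posterior precision = 1/σ₀² + n/σ² = 1/41.7316 + 10/35.5216 = (σ² + n·σ₀²)/(σ₀²σ²) = 452.8376/(41.7316·35.5216); posterior variance σₙ² = σ₀²σ²/(σ² + n·σ₀²) = 41.7316·35.5216/452.8376 = 3.273521.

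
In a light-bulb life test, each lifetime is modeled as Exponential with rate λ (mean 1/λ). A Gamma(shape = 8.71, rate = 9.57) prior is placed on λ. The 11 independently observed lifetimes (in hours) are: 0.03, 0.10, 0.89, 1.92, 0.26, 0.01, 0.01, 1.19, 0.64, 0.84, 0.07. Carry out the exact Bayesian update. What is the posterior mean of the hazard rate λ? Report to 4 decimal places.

With a Gamma(shape α, rate β) prior on the exponential rate λ, the posterior after n observations with total T = Σxᵢ is Gamma(α+n, β+T).
Sum of observations T = 5.96 hours; n = 11.
Posterior: Gamma(8.71+11, 9.57+5.96) = Gamma(19.71, 15.53).
Posterior mean of λ = α/β = 19.71/15.53 = 1.2692.

1.2692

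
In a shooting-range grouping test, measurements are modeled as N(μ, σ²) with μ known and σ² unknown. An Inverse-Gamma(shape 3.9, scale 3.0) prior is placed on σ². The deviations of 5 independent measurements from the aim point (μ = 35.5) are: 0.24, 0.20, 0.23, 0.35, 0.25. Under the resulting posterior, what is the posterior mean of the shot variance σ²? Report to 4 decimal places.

0.5866

With known mean μ and an Inverse-Gamma(α, β) prior on σ², the Normal likelihood is conjugate: posterior is Inv-Gamma(α + n/2, β + Σ(xᵢ−μ)²/2).
Σ(xᵢ−μ)² = (0.24)² + (0.20)² + (0.23)² + (0.35)² + (0.25)² = 0.3355.
Posterior: Inv-Gamma(3.9 + 5/2, 3.0 + 0.3355/2) = Inv-Gamma(6.40, 3.16775).
E[σ²|data] = β/(α−1) = 3.16775/5.40 = 0.5866.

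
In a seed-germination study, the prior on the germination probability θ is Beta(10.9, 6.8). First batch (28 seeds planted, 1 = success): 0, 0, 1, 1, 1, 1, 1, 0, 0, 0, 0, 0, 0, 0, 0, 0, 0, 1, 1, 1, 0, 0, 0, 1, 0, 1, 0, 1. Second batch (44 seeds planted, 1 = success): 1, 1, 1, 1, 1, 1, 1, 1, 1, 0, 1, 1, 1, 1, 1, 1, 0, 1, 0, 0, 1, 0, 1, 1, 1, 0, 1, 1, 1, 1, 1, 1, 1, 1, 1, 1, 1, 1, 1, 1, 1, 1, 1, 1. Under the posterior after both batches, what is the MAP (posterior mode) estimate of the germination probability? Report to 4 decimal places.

0.6716

The Beta prior is conjugate to a Binomial/Bernoulli likelihood; the update adds successes to α and failures to β.
After batch 1: Beta(10.9+11, 6.8+17) = Beta(21.9, 23.8).
After batch 2: Beta(21.9+38, 23.8+6) = Beta(59.9, 29.8).
Mode of Beta(a,b) for a,b>1 is (a−1)/(a+b−2) = 58.9/87.7 = 0.6716.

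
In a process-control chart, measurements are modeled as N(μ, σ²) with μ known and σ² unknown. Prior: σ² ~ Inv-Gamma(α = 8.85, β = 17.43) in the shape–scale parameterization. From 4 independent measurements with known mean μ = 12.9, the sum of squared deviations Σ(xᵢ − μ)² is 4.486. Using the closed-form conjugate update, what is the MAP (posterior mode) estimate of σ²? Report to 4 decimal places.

1.6602

With known mean μ and an Inverse-Gamma(α, β) prior on σ², the Normal likelihood is conjugate: posterior is Inv-Gamma(α + n/2, β + Σ(xᵢ−μ)²/2).
Posterior: Inv-Gamma(8.85 + 4/2, 17.43 + 4.486/2) = Inv-Gamma(10.85, 19.6730).
Mode = β/(α+1) = 19.6730/11.85 = 1.6602.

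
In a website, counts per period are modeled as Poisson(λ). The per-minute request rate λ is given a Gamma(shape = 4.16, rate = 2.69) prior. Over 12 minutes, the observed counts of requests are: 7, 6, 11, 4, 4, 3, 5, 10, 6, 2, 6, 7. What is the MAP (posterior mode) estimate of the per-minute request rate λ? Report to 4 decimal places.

With a Gamma(shape α, rate β) prior, the Poisson likelihood is conjugate: the posterior is Gamma(α + ΣXᵢ, β + n).
Sum of counts S = 71 over n = 12 minutes.
Posterior: Gamma(α+S, β+n) = Gamma(4.16+71, 2.69+12) = Gamma(75.16, 14.69).
Mode of Gamma(α,β) for α≥1 is (α−1)/β = 74.16/14.69 = 5.0483.

5.0483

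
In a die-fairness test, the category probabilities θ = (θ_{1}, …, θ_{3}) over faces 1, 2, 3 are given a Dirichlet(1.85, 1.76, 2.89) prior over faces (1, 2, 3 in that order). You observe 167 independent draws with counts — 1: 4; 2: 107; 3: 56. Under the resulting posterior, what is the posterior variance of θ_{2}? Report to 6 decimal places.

The Dirichlet prior is conjugate to the Multinomial likelihood: each posterior αⱼ = prior αⱼ + observed count nⱼ.
Posterior concentration: (5.85, 108.76, 58.89), total = 173.50.
Var[θ_j] = α_j(Σα−α_j)/((Σα)²(Σα+1)) = 108.76·64.74/(173.50²·174.50) = 0.001340.

0.001340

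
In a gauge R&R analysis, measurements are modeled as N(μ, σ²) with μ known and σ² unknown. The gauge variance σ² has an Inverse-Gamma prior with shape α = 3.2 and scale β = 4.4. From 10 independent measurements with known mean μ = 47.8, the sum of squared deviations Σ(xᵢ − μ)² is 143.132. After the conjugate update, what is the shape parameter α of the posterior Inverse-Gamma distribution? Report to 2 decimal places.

With known mean μ and an Inverse-Gamma(α, β) prior on σ², the Normal likelihood is conjugate: posterior is Inv-Gamma(α + n/2, β + Σ(xᵢ−μ)²/2).
Posterior: Inv-Gamma(3.2 + 10/2, 4.4 + 143.132/2) = Inv-Gamma(8.20, 75.9660).
Posterior α = 8.20.

8.20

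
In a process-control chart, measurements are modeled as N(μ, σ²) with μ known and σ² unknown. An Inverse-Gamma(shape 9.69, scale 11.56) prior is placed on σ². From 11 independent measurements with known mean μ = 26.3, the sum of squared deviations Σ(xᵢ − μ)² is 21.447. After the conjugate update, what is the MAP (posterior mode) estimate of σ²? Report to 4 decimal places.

With known mean μ and an Inverse-Gamma(α, β) prior on σ², the Normal likelihood is conjugate: posterior is Inv-Gamma(α + n/2, β + Σ(xᵢ−μ)²/2).
Posterior: Inv-Gamma(9.69 + 11/2, 11.56 + 21.447/2) = Inv-Gamma(15.19, 22.2835).
Mode = β/(α+1) = 22.2835/16.19 = 1.3764.

1.3764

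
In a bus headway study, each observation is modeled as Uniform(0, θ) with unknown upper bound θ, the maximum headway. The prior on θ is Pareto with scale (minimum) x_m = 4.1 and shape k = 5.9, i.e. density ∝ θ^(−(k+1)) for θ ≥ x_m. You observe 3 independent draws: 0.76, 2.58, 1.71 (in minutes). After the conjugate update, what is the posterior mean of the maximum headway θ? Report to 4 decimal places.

4.6190

A Pareto(scale x_m, shape k) prior on the upper bound θ of Uniform(0, θ) is conjugate: posterior is Pareto(max(x_m, max xᵢ), k + n).
Sample maximum = 2.58; prior scale x_m = 4.1 → posterior scale = max = 4.10.
Posterior shape = 5.9 + 3 = 8.9.
E[θ|data] = k·x_m/(k−1) = 8.9·4.10/7.9 = 4.6190.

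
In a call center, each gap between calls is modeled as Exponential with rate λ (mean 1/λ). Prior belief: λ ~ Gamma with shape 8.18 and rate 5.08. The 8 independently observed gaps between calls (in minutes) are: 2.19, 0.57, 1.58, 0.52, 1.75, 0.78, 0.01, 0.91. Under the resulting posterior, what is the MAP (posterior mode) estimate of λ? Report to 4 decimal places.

With a Gamma(shape α, rate β) prior on the exponential rate λ, the posterior after n observations with total T = Σxᵢ is Gamma(α+n, β+T).
Sum of observations T = 8.31 minutes; n = 8.
Posterior: Gamma(8.18+8, 5.08+8.31) = Gamma(16.18, 13.39).
Mode = (α−1)/β = 1.1337.

1.1337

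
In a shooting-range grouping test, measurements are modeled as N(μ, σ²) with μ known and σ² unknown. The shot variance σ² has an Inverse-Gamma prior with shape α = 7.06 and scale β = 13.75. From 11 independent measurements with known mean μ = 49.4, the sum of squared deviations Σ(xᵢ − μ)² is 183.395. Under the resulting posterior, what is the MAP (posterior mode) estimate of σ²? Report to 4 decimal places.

7.7764

With known mean μ and an Inverse-Gamma(α, β) prior on σ², the Normal likelihood is conjugate: posterior is Inv-Gamma(α + n/2, β + Σ(xᵢ−μ)²/2).
Posterior: Inv-Gamma(7.06 + 11/2, 13.75 + 183.395/2) = Inv-Gamma(12.56, 105.4475).
Mode = β/(α+1) = 105.4475/13.56 = 7.7764.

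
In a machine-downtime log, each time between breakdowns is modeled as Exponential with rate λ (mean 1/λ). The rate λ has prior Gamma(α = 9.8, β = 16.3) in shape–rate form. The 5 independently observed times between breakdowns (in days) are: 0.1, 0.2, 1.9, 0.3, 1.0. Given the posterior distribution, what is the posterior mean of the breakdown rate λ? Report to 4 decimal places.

0.7475

With a Gamma(shape α, rate β) prior on the exponential rate λ, the posterior after n observations with total T = Σxᵢ is Gamma(α+n, β+T).
Sum of observations T = 3.5 days; n = 5.
Posterior: Gamma(9.8+5, 16.3+3.5) = Gamma(14.8, 19.8).
Posterior mean of λ = α/β = 14.8/19.8 = 0.7475.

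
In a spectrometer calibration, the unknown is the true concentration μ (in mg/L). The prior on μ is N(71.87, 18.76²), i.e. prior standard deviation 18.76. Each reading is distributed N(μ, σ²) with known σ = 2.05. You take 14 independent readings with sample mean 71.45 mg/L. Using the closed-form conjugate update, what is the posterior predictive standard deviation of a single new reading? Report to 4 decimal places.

For Normal data with known variance σ², a Normal(μ₀, σ₀²) prior on μ is conjugate. Posterior precision = 1/σ₀² + n/σ²; posterior mean is the precision-weighted average of μ₀ and x̄.
σ₀² = 18.76² = 351.9376, σ² = 2.05² = 4.2025; σ² + n·σ₀² = 4.2025 + 14·351.9376 = 4931.3289.
Posterior precision = 1/σ₀² + n/σ² = 1/351.9376 + 14/4.2025 = (σ² + n·σ₀²)/(σ₀²σ²) = 4931.3289/(351.9376·4.2025); posterior variance σₙ² = σ₀²σ²/(σ² + n·σ₀²) = 351.9376·4.2025/4931.3289 = 0.299923.
Predictive variance for one new observation = σₙ² + σ² = 351.9376·4.2025/4931.3289 + 4.2025 = σ²·(σ₀² + 4931.3289)/4931.3289 = 4.2025·5283.2665/4931.3289 = 4.502423; SD = √(4.2025·5283.2665/4931.3289) = 2.1219.

2.1219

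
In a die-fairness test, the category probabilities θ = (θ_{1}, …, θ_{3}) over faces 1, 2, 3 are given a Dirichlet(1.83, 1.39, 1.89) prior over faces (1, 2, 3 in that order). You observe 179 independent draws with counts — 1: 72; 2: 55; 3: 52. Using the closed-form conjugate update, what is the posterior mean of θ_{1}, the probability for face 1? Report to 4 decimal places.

0.4010

The Dirichlet prior is conjugate to the Multinomial likelihood: each posterior αⱼ = prior αⱼ + observed count nⱼ.
Posterior concentration: (73.83, 56.39, 53.89), total = 184.11.
E[θ_{1}|data] = α_{1}/Σα = 73.83/184.11 = 0.4010.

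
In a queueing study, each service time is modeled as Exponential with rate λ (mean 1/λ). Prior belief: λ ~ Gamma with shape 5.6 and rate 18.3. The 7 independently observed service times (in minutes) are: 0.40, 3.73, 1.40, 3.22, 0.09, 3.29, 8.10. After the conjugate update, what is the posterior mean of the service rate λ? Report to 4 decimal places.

With a Gamma(shape α, rate β) prior on the exponential rate λ, the posterior after n observations with total T = Σxᵢ is Gamma(α+n, β+T).
Sum of observations T = 20.23 minutes; n = 7.
Posterior: Gamma(5.6+7, 18.3+20.23) = Gamma(12.6, 38.53).
Posterior mean of λ = α/β = 12.6/38.53 = 0.3270.

0.3270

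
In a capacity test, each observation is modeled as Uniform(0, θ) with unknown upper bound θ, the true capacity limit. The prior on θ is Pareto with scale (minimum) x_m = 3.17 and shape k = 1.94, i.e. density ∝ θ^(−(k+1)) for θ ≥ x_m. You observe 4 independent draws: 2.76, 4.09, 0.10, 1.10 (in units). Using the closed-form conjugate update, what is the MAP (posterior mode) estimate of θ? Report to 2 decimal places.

4.09

A Pareto(scale x_m, shape k) prior on the upper bound θ of Uniform(0, θ) is conjugate: posterior is Pareto(max(x_m, max xᵢ), k + n).
Sample maximum = 4.09; prior scale x_m = 3.17 → posterior scale = max = 4.09.
Posterior shape = 1.94 + 4 = 5.94.
The Pareto density is decreasing on [x_m, ∞), so the mode is x_m = 4.09.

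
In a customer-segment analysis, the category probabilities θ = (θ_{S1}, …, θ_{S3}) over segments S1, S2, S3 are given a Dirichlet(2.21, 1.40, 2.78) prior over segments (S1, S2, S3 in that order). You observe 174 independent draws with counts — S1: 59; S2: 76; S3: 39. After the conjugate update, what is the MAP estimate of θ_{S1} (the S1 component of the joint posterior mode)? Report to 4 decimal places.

0.3394

The Dirichlet prior is conjugate to the Multinomial likelihood: each posterior αⱼ = prior αⱼ + observed count nⱼ.
Posterior concentration: (61.21, 77.40, 41.78), total = 180.39.
Joint mode component: (α_{S1}−1)/(Σα−K) = 60.21/177.39 = 0.3394.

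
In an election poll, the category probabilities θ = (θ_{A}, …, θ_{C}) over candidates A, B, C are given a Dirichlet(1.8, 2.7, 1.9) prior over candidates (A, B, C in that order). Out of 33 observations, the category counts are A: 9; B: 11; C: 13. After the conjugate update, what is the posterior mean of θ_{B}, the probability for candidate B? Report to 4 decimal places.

The Dirichlet prior is conjugate to the Multinomial likelihood: each posterior αⱼ = prior αⱼ + observed count nⱼ.
Posterior concentration: (10.8, 13.7, 14.9), total = 39.4.
E[θ_{B}|data] = α_{B}/Σα = 13.7/39.4 = 0.3477.

0.3477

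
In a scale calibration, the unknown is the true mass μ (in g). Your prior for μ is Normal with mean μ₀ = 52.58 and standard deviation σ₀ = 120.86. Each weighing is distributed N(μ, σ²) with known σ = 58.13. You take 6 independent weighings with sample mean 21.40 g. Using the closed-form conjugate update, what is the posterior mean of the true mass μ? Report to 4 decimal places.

22.5575

For Normal data with known variance σ², a Normal(μ₀, σ₀²) prior on μ is conjugate. Posterior precision = 1/σ₀² + n/σ²; posterior mean is the precision-weighted average of μ₀ and x̄.
n·x̄ = 6·21.40 = 128.4.
σ₀² = 120.86² = 14607.1396, σ² = 58.13² = 3379.0969; σ² + n·σ₀² = 3379.0969 + 6·14607.1396 = 91021.9345.
Posterior mean = (μ₀/σ₀² + n·x̄/σ²)/(1/σ₀² + n/σ²) = (σ²·μ₀ + σ₀²·n·x̄)/(σ² + n·σ₀²) = (3379.0969·52.58 + 14607.1396·128.4)/91021.9345 = 2053229.639642/91021.9345 = 22.5575.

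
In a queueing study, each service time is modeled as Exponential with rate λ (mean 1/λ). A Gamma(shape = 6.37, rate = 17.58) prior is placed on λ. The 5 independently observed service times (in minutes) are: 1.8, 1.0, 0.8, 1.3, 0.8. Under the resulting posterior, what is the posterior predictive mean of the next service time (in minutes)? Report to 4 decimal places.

2.2449

With a Gamma(shape α, rate β) prior on the exponential rate λ, the posterior after n observations with total T = Σxᵢ is Gamma(α+n, β+T).
Sum of observations T = 5.7 minutes; n = 5.
Posterior: Gamma(6.37+5, 17.58+5.7) = Gamma(11.37, 23.28).
The predictive distribution for the next observation is Lomax; its mean is β/(α−1) = 23.28/10.37 = 2.2449.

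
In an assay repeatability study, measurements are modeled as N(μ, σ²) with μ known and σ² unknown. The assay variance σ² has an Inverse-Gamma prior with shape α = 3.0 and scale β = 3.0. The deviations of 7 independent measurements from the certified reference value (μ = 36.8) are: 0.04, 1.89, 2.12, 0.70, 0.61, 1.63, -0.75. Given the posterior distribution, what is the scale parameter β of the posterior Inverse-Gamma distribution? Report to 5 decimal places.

With known mean μ and an Inverse-Gamma(α, β) prior on σ², the Normal likelihood is conjugate: posterior is Inv-Gamma(α + n/2, β + Σ(xᵢ−μ)²/2).
Σ(xᵢ−μ)² = (0.04)² + (1.89)² + (2.12)² + (0.70)² + (0.61)² + (1.63)² + (-0.75)² = 12.1496.
Posterior: Inv-Gamma(3.0 + 7/2, 3.0 + 12.1496/2) = Inv-Gamma(6.50, 9.07480).
Posterior β = 9.07480.

9.07480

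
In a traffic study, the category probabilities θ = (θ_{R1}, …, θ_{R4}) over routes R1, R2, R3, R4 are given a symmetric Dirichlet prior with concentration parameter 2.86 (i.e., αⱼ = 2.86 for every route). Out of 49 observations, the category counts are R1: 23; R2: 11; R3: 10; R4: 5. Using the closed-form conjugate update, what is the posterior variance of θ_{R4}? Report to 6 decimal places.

0.001841

The Dirichlet prior is conjugate to the Multinomial likelihood: each posterior αⱼ = prior αⱼ + observed count nⱼ.
Posterior concentration: (25.86, 13.86, 12.86, 7.86), total = 60.44.
Var[θ_j] = α_j(Σα−α_j)/((Σα)²(Σα+1)) = 7.86·52.58/(60.44²·61.44) = 0.001841.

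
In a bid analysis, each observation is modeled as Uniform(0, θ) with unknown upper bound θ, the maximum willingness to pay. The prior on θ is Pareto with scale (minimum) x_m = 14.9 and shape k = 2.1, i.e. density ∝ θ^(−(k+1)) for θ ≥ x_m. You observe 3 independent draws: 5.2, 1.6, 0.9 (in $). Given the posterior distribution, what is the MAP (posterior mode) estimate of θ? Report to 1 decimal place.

A Pareto(scale x_m, shape k) prior on the upper bound θ of Uniform(0, θ) is conjugate: posterior is Pareto(max(x_m, max xᵢ), k + n).
Sample maximum = 5.2; prior scale x_m = 14.9 → posterior scale = max = 14.9.
Posterior shape = 2.1 + 3 = 5.1.
The Pareto density is decreasing on [x_m, ∞), so the mode is x_m = 14.9.

14.9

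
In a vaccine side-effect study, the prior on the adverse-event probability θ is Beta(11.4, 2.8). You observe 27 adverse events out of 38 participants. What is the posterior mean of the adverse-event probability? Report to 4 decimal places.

0.7356

The Beta prior is conjugate to a Binomial/Bernoulli likelihood; the update adds successes to α and failures to β.
Posterior: Beta(α+k, β+n−k) = Beta(11.4+27, 2.8+11) = Beta(38.4, 13.8).
Posterior mean = α/(α+β) = 38.4/52.2 = 0.7356.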